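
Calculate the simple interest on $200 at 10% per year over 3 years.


Use the formula I = P x R x T / 100
P x R x T = 200 x 10 x 3 = 6000
I = 6000 / 100 = $60

$60


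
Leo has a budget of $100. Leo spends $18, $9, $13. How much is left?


Add up expenses:
$18 + $9 + $13 = $40
Subtract from budget:
$100 - $40 = $60

$60


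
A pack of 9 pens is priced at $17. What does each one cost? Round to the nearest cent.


Total cost: $17
Number of items: 9
Unit price: $17 / 9 = $1.8888... ≈ $1.89

$1.89


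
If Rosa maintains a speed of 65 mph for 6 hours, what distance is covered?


Use the formula: distance = speed x time
Speed = 65 mph, Time = 6 hours
65 x 6 = 390 miles

390 miles


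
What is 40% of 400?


Convert percentage to decimal:
40% = 0.4
Multiply:
400 x 0.4 = 160

160


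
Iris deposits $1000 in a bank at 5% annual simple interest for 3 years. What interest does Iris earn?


Use the formula I = P x R x T / 100
P x R x T = 1000 x 5 x 3 = 15000
I = 15000 / 100 = $150

$150


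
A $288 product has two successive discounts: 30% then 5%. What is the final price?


First discount:
30% of $288 = $86.40
Price after first discount:
$288 - $86.40 = $201.60
Second discount:
5% of $201.60 = $10.08
Final price:
$201.60 - $10.08 = $191.52

$191.52


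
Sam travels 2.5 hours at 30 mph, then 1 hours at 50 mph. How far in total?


Leg 1 distance:
30 x 2.5 = 75 miles
Leg 2 distance:
50 x 1 = 50 miles
Total distance:
75 + 50 = 125 miles

125 miles


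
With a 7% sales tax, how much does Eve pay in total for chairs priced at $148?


Calculate the tax:
7% of $148 = $10.36
Add tax to price:
$148 + $10.36 = $158.36

$158.36


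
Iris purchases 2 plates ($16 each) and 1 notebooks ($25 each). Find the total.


Cost of plates:
2 x $16 = $32
Cost of notebooks:
1 x $25 = $25
Add both:
$32 + $25 = $57

$57


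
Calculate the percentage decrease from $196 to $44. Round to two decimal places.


Find the absolute change:
|44 - 196| = 152
Divide by original and multiply by 100:
152 / 196 x 100 = 77.5510...% ≈ 77.55%

77.55%


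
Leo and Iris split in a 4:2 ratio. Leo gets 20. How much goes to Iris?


Find the multiplier:
20 / 4 = 5
Apply to Iris's share:
2 x 5 = 10

10


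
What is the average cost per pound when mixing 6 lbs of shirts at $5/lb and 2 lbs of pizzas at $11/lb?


Cost of shirts:
6 x $5 = $30
Cost of pizzas:
2 x $11 = $22
Total cost: $30 + $22 = $52
Total weight: 8 lbs
Average: $52 / 8 = $6.50/lb

$6.50/lb


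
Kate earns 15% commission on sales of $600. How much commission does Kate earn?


Convert rate to decimal:
15% = 0.15
Multiply by sales:
$600 x 0.15 = $90

$90


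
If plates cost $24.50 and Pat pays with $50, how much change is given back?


Start with the amount paid:
$50
Subtract the price:
$50 - $24.50 = $25.50

$25.50


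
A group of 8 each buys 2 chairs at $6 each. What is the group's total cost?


Cost per person:
2 x $6 = $12
Group total:
8 x $12 = $96

$96


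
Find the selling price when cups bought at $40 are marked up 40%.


Calculate the markup amount:
40% of $40 = $16
Add to cost:
$40 + $16 = $56

$56


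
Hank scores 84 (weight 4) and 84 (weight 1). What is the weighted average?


Weighted sum:
4 x 84 + 1 x 84 = 420
Total weight:
4 + 1 = 5
Weighted average:
420 / 5 = 84

84


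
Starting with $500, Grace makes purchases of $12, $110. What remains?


Add up expenses:
$12 + $110 = $122
Subtract from budget:
$500 - $122 = $378

$378


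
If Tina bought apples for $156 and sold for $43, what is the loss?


Selling price = $43
Cost price = $156
Loss = cost price - selling price:
Loss = $156 - $43 = $113

$113


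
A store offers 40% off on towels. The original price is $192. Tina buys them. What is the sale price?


Calculate the discount amount:
40% of $192 = $76.80
Subtract from original:
$192 - $76.80 = $115.20

$115.20


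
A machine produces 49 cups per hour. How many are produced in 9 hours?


Production rate: 49 cups per hour
Time: 9 hours
Total: 49 x 9 = 441 cups

441 cups


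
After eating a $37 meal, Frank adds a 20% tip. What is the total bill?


Calculate the tip:
20% of $37 = $7.40
Add tip to meal cost:
$37 + $7.40 = $44.40

$44.40


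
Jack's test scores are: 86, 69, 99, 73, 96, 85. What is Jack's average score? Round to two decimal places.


Add the scores:
86 + 69 + 99 + 73 + 96 + 85 = 508
Divide by the number of tests:
508 / 6 = 84.6666... ≈ 84.67

84.67


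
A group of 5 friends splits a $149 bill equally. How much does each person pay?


Total bill: $149
Number of people: 5
Each pays: $149 / 5 = $29.80

$29.80


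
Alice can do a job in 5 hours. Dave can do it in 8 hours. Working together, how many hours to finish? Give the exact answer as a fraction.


Alice's rate: 1/5 of the job per hour
Dave's rate: 1/8 of the job per hour
Combined rate: 1/5 + 1/8 = 13/40 per hour
Time = 1 / (13/40) = 40/13 hours (≈ 3.08 hours)

40/13 hours


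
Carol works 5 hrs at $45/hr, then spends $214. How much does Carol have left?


Calculate earnings:
5 x $45 = $225
Subtract spending:
$225 - $214 = $11

$11


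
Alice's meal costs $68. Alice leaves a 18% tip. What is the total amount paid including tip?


Calculate the tip:
18% of $68 = $12.24
Add tip to meal cost:
$68 + $12.24 = $80.24

$80.24


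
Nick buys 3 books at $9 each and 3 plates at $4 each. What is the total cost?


Cost of books:
3 x $9 = $27
Cost of plates:
3 x $4 = $12
Add both:
$27 + $12 = $39

$39


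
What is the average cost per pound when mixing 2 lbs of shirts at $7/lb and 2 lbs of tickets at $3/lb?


Cost of shirts:
2 x $7 = $14
Cost of tickets:
2 x $3 = $6
Total cost: $14 + $6 = $20
Total weight: 4 lbs
Average: $20 / 4 = $5/lb

$5/lb


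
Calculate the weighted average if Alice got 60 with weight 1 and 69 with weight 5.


Weighted sum:
1 x 60 + 5 x 69 = 405
Total weight:
1 + 5 = 6
Weighted average:
405 / 6 = 67.5

67.5


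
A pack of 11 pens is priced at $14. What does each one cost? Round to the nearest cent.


Total cost: $14
Number of items: 11
Unit price: $14 / 11 = $1.2727... ≈ $1.27

$1.27


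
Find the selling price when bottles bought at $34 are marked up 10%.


Calculate the markup amount:
10% of $34 = $3.40
Add to cost:
$34 + $3.40 = $37.40

$37.40


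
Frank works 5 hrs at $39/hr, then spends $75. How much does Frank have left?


Calculate earnings:
5 x $39 = $195
Subtract spending:
$195 - $75 = $120

$120


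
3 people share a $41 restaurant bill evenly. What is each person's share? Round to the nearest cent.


Total bill: $41
Number of people: 3
Each pays: $41 / 3 = $13.6666... ≈ $13.67

$13.67


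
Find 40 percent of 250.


Convert percentage to decimal:
40% = 0.4
Multiply:
250 x 0.4 = 100

100


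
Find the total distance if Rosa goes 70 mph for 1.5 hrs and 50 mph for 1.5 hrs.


Leg 1 distance:
70 x 1.5 = 105 miles
Leg 2 distance:
50 x 1.5 = 75 miles
Total distance:
105 + 75 = 180 miles

180 miles


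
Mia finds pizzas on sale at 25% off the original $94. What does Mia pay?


Calculate the discount amount:
25% of $94 = $23.50
Subtract from original:
$94 - $23.50 = $70.50

$70.50


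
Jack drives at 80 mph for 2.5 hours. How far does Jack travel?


Use the formula: distance = speed x time
Speed = 80 mph, Time = 2.5 hours
80 x 2.5 = 200 miles

200 miles


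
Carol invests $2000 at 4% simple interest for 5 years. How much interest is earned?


Use the formula I = P x R x T / 100
P x R x T = 2000 x 4 x 5 = 40000
I = 40000 / 100 = $400

$400


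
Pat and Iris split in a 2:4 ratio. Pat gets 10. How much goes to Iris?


Find the multiplier:
10 / 2 = 5
Apply to Iris's share:
4 x 5 = 20

20


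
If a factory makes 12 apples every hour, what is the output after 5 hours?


Production rate: 12 apples per hour
Time: 5 hours
Total: 12 x 5 = 60 apples

60 apples


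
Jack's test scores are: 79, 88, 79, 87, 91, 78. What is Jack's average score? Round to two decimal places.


Add the scores:
79 + 88 + 79 + 87 + 91 + 78 = 502
Divide by the number of tests:
502 / 6 = 83.6666... ≈ 83.67

83.67


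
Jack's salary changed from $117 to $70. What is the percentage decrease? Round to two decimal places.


Find the absolute change:
|70 - 117| = 47
Divide by original and multiply by 100:
47 / 117 x 100 = 40.1709...% ≈ 40.17%

40.17%


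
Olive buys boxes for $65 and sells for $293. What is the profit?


Selling price = $293
Cost price = $65
Profit = selling price - cost price:
Profit = $293 - $65 = $228

$228


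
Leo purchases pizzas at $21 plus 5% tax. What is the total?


Calculate the tax:
5% of $21 = $1.05
Add tax to price:
$21 + $1.05 = $22.05

$22.05


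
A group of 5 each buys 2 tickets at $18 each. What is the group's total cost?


Cost per person:
2 x $18 = $36
Group total:
5 x $36 = $180

$180


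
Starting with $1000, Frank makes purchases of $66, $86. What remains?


Add up expenses:
$66 + $86 = $152
Subtract from budget:
$1000 - $152 = $848

$848


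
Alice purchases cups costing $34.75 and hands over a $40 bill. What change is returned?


Start with the amount paid:
$40
Subtract the price:
$40 - $34.75 = $5.25

$5.25


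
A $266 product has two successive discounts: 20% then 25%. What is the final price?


First discount:
20% of $266 = $53.20
Price after first discount:
$266 - $53.20 = $212.80
Second discount:
25% of $212.80 = $53.20
Final price:
$212.80 - $53.20 = $159.60

$159.60


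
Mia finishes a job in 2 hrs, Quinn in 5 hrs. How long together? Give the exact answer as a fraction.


Mia's rate: 1/2 of the job per hour
Quinn's rate: 1/5 of the job per hour
Combined rate: 1/2 + 1/5 = 7/10 per hour
Time = 1 / (7/10) = 10/7 hours (≈ 1.43 hours)

10/7 hours


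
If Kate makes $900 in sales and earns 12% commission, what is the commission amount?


Convert rate to decimal:
12% = 0.12
Multiply by sales:
$900 x 0.12 = $108

$108


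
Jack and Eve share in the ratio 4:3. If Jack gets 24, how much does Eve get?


Find the multiplier:
24 / 4 = 6
Apply to Eve's share:
3 x 6 = 18

18


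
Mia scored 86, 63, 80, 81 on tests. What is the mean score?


Add the scores:
86 + 63 + 80 + 81 = 310
Divide by the number of tests:
310 / 4 = 77.5

77.5


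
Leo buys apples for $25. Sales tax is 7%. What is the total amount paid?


Calculate the tax:
7% of $25 = $1.75
Add tax to price:
$25 + $1.75 = $26.75

$26.75


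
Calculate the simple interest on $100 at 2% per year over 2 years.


Use the formula I = P x R x T / 100
P x R x T = 100 x 2 x 2 = 400
I = 400 / 100 = $4

$4


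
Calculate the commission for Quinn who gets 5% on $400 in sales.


Convert rate to decimal:
5% = 0.05
Multiply by sales:
$400 x 0.05 = $20

$20


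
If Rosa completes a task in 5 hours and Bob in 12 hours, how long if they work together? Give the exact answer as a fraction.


Rosa's rate: 1/5 of the job per hour
Bob's rate: 1/12 of the job per hour
Combined rate: 1/5 + 1/12 = 17/60 per hour
Time = 1 / (17/60) = 60/17 hours (≈ 3.53 hours)

60/17 hours


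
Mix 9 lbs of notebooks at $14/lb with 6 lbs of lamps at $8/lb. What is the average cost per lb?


Cost of notebooks:
9 x $14 = $126
Cost of lamps:
6 x $8 = $48
Total cost: $126 + $48 = $174
Total weight: 15 lbs
Average: $174 / 15 = $11.60/lb

$11.60/lb


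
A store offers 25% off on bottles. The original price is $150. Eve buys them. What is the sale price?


Calculate the discount amount:
25% of $150 = $37.50
Subtract from original:
$150 - $37.50 = $112.50

$112.50


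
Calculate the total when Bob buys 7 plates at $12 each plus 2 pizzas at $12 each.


Cost of plates:
7 x $12 = $84
Cost of pizzas:
2 x $12 = $24
Add both:
$84 + $24 = $108

$108


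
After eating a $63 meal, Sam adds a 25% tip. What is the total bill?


Calculate the tip:
25% of $63 = $15.75
Add tip to meal cost:
$63 + $15.75 = $78.75

$78.75


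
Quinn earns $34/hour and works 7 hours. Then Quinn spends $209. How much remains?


Calculate earnings:
7 x $34 = $238
Subtract spending:
$238 - $209 = $29

$29


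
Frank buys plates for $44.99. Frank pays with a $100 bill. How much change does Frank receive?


Start with the amount paid:
$100
Subtract the price:
$100 - $44.99 = $55.01

$55.01


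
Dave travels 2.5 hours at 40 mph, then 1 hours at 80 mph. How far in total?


Leg 1 distance:
40 x 2.5 = 100 miles
Leg 2 distance:
80 x 1 = 80 miles
Total distance:
100 + 80 = 180 miles

180 miles


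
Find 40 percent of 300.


Convert percentage to decimal:
40% = 0.4
Multiply:
300 x 0.4 = 120

120


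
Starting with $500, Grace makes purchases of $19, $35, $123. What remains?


Add up expenses:
$19 + $35 + $123 = $177
Subtract from budget:
$500 - $177 = $323

$323


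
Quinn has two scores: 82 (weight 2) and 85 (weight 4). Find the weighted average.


Weighted sum:
2 x 82 + 4 x 85 = 504
Total weight:
2 + 4 = 6
Weighted average:
504 / 6 = 84

84


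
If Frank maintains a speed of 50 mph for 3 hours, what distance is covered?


Use the formula: distance = speed x time
Speed = 50 mph, Time = 3 hours
50 x 3 = 150 miles

150 miles


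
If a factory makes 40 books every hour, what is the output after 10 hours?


Production rate: 40 books per hour
Time: 10 hours
Total: 40 x 10 = 400 books

400 books


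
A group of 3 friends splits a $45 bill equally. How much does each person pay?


Total bill: $45
Number of people: 3
Each pays: $45 / 3 = $15

$15


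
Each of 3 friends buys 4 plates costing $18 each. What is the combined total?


Cost per person:
4 x $18 = $72
Group total:
3 x $72 = $216

$216


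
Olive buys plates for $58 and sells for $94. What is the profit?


Selling price = $94
Cost price = $58
Profit = selling price - cost price:
Profit = $94 - $58 = $36

$36


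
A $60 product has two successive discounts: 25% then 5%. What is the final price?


First discount:
25% of $60 = $15
Price after first discount:
$60 - $15 = $45
Second discount:
5% of $45 = $2.25
Final price:
$45 - $2.25 = $42.75

$42.75


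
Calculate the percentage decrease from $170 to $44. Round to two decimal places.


Find the absolute change:
|44 - 170| = 126
Divide by original and multiply by 100:
126 / 170 x 100 = 74.1176...% ≈ 74.12%

74.12%


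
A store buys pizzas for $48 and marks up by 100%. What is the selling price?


Calculate the markup amount:
100% of $48 = $48
Add to cost:
$48 + $48 = $96

$96


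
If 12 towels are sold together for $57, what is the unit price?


Total cost: $57
Number of items: 12
Unit price: $57 / 12 = $4.75

$4.75


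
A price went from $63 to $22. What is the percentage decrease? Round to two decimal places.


Find the absolute change:
|22 - 63| = 41
Divide by original and multiply by 100:
41 / 63 x 100 = 65.0793...% ≈ 65.08%

65.08%


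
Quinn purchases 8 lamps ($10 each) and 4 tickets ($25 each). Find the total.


Cost of lamps:
8 x $10 = $80
Cost of tickets:
4 x $25 = $100
Add both:
$80 + $100 = $180

$180


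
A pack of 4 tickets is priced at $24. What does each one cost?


Total cost: $24
Number of items: 4
Unit price: $24 / 4 = $6

$6


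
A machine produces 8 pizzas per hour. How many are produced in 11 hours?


Production rate: 8 pizzas per hour
Time: 11 hours
Total: 8 x 11 = 88 pizzas

88 pizzas


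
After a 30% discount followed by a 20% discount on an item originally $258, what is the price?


First discount:
30% of $258 = $77.40
Price after first discount:
$258 - $77.40 = $180.60
Second discount:
20% of $180.60 = $36.12
Final price:
$180.60 - $36.12 = $144.48

$144.48


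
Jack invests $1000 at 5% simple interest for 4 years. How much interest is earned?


Use the formula I = P x R x T / 100
P x R x T = 1000 x 5 x 4 = 20000
I = 20000 / 100 = $200

$200


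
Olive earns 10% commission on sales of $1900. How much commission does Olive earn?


Convert rate to decimal:
10% = 0.1
Multiply by sales:
$1900 x 0.1 = $190

$190


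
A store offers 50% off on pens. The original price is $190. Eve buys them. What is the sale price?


Calculate the discount amount:
50% of $190 = $95
Subtract from original:
$190 - $95 = $95

$95


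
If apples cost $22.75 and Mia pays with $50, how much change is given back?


Start with the amount paid:
$50
Subtract the price:
$50 - $22.75 = $27.25

$27.25


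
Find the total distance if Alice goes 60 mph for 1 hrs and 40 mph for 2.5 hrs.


Leg 1 distance:
60 x 1 = 60 miles
Leg 2 distance:
40 x 2.5 = 100 miles
Total distance:
60 + 100 = 160 miles

160 miles


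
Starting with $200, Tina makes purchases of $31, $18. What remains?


Add up expenses:
$31 + $18 = $49
Subtract from budget:
$200 - $49 = $151

$151


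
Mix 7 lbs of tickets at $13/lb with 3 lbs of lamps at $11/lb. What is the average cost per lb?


Cost of tickets:
7 x $13 = $91
Cost of lamps:
3 x $11 = $33
Total cost: $91 + $33 = $124
Total weight: 10 lbs
Average: $124 / 10 = $12.40/lb

$12.40/lb


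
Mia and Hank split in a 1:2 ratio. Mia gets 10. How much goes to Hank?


Find the multiplier:
10 / 1 = 10
Apply to Hank's share:
2 x 10 = 20

20


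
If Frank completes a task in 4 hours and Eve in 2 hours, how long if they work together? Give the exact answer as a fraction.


Frank's rate: 1/4 of the job per hour
Eve's rate: 1/2 of the job per hour
Combined rate: 1/4 + 1/2 = 3/4 per hour
Time = 1 / (3/4) = 4/3 hours (≈ 1.33 hours)

4/3 hours


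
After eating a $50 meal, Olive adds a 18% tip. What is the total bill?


Calculate the tip:
18% of $50 = $9
Add tip to meal cost:
$50 + $9 = $59

$59


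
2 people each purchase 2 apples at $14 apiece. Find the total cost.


Cost per person:
2 x $14 = $28
Group total:
2 x $28 = $56

$56


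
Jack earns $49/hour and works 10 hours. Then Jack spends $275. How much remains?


Calculate earnings:
10 x $49 = $490
Subtract spending:
$490 - $275 = $215

$215


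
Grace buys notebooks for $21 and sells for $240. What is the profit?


Selling price = $240
Cost price = $21
Profit = selling price - cost price:
Profit = $240 - $21 = $219

$219


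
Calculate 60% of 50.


Convert percentage to decimal:
60% = 0.6
Multiply:
50 x 0.6 = 30

30


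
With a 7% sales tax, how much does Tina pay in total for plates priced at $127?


Calculate the tax:
7% of $127 = $8.89
Add tax to price:
$127 + $8.89 = $135.89

$135.89


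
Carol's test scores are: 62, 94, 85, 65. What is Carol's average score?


Add the scores:
62 + 94 + 85 + 65 = 306
Divide by the number of tests:
306 / 4 = 76.5

76.5


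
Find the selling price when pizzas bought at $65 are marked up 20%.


Calculate the markup amount:
20% of $65 = $13
Add to cost:
$65 + $13 = $78

$78


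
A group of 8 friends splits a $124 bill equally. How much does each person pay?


Total bill: $124
Number of people: 8
Each pays: $124 / 8 = $15.50

$15.50


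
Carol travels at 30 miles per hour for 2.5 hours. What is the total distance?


Use the formula: distance = speed x time
Speed = 30 mph, Time = 2.5 hours
30 x 2.5 = 75 miles

75 miles


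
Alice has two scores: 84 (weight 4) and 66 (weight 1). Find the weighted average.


Weighted sum:
4 x 84 + 1 x 66 = 402
Total weight:
4 + 1 = 5
Weighted average:
402 / 5 = 80.4

80.4


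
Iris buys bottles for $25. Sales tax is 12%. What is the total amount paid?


Calculate the tax:
12% of $25 = $3
Add tax to price:
$25 + $3 = $28

$28


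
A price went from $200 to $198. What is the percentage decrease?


Find the absolute change:
|198 - 200| = 2
Divide by original and multiply by 100:
2 / 200 x 100 = 1%

1%


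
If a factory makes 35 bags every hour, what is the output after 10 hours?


Production rate: 35 bags per hour
Time: 10 hours
Total: 35 x 10 = 350 bags

350 bags


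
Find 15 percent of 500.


Convert percentage to decimal:
15% = 0.15
Multiply:
500 x 0.15 = 75

75


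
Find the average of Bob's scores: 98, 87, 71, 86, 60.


Add the scores:
98 + 87 + 71 + 86 + 60 = 402
Divide by the number of tests:
402 / 5 = 80.4

80.4


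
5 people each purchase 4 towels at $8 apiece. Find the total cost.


Cost per person:
4 x $8 = $32
Group total:
5 x $32 = $160

$160


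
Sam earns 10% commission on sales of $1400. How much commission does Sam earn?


Convert rate to decimal:
10% = 0.1
Multiply by sales:
$1400 x 0.1 = $140

$140


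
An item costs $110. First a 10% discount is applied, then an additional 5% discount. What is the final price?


First discount:
10% of $110 = $11
Price after first discount:
$110 - $11 = $99
Second discount:
5% of $99 = $4.95
Final price:
$99 - $4.95 = $94.05

$94.05


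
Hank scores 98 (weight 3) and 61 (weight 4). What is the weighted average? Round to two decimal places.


Weighted sum:
3 x 98 + 4 x 61 = 538
Total weight:
3 + 4 = 7
Weighted average:
538 / 7 = 76.8571... ≈ 76.86

76.86


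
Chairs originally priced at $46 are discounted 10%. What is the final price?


Calculate the discount amount:
10% of $46 = $4.60
Subtract from original:
$46 - $4.60 = $41.40

$41.40


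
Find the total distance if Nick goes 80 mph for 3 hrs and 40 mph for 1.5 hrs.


Leg 1 distance:
80 x 3 = 240 miles
Leg 2 distance:
40 x 1.5 = 60 miles
Total distance:
240 + 60 = 300 miles

300 miles


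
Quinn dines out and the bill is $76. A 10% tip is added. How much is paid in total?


Calculate the tip:
10% of $76 = $7.60
Add tip to meal cost:
$76 + $7.60 = $83.60

$83.60


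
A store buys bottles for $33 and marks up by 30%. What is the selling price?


Calculate the markup amount:
30% of $33 = $9.90
Add to cost:
$33 + $9.90 = $42.90

$42.90


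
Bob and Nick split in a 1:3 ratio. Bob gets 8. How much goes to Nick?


Find the multiplier:
8 / 1 = 8
Apply to Nick's share:
3 x 8 = 24

24


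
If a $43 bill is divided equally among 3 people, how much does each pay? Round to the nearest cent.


Total bill: $43
Number of people: 3
Each pays: $43 / 3 = $14.3333... ≈ $14.33

$14.33


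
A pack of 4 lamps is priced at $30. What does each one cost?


Total cost: $30
Number of items: 4
Unit price: $30 / 4 = $7.50

$7.50


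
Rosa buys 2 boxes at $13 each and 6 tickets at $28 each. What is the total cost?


Cost of boxes:
2 x $13 = $26
Cost of tickets:
6 x $28 = $168
Add both:
$26 + $168 = $194

$194


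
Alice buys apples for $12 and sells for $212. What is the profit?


Selling price = $212
Cost price = $12
Profit = selling price - cost price:
Profit = $212 - $12 = $200

$200


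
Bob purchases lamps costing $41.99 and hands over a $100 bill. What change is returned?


Start with the amount paid:
$100
Subtract the price:
$100 - $41.99 = $58.01

$58.01


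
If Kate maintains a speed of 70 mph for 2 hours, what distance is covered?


Use the formula: distance = speed x time
Speed = 70 mph, Time = 2 hours
70 x 2 = 140 miles

140 miles


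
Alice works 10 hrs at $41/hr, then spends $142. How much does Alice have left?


Calculate earnings:
10 x $41 = $410
Subtract spending:
$410 - $142 = $268

$268


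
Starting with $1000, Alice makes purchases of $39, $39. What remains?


Add up expenses:
$39 + $39 = $78
Subtract from budget:
$1000 - $78 = $922

$922


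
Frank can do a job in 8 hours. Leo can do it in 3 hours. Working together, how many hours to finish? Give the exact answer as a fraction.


Frank's rate: 1/8 of the job per hour
Leo's rate: 1/3 of the job per hour
Combined rate: 1/8 + 1/3 = 11/24 per hour
Time = 1 / (11/24) = 24/11 hours (≈ 2.18 hours)

24/11 hours


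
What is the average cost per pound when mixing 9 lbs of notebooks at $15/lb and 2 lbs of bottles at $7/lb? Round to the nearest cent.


Cost of notebooks:
9 x $15 = $135
Cost of bottles:
2 x $7 = $14
Total cost: $135 + $14 = $149
Total weight: 11 lbs
Average: $149 / 11 = $13.5454... ≈ $13.55/lb

$13.55/lb


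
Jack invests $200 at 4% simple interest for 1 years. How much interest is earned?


Use the formula I = P x R x T / 100
P x R x T = 200 x 4 x 1 = 800
I = 800 / 100 = $8

$8


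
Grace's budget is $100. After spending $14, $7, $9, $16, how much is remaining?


Add up expenses:
$14 + $7 + $9 + $16 = $46
Subtract from budget:
$100 - $46 = $54

$54


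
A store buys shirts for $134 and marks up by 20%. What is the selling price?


Calculate the markup amount:
20% of $134 = $26.80
Add to cost:
$134 + $26.80 = $160.80

$160.80


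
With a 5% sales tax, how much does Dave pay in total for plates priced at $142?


Calculate the tax:
5% of $142 = $7.10
Add tax to price:
$142 + $7.10 = $149.10

$149.10


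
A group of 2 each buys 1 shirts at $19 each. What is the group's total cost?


Cost per person:
1 x $19 = $19
Group total:
2 x $19 = $38

$38


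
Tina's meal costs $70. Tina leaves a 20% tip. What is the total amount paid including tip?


Calculate the tip:
20% of $70 = $14
Add tip to meal cost:
$70 + $14 = $84

$84


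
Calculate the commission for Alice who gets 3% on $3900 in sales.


Convert rate to decimal:
3% = 0.03
Multiply by sales:
$3900 x 0.03 = $117

$117


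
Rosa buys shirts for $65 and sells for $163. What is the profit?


Selling price = $163
Cost price = $65
Profit = selling price - cost price:
Profit = $163 - $65 = $98

$98


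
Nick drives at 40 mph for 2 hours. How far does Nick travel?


Use the formula: distance = speed x time
Speed = 40 mph, Time = 2 hours
40 x 2 = 80 miles

80 miles


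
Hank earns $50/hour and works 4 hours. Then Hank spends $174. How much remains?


Calculate earnings:
4 x $50 = $200
Subtract spending:
$200 - $174 = $26

$26


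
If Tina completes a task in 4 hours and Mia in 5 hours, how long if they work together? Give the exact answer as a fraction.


Tina's rate: 1/4 of the job per hour
Mia's rate: 1/5 of the job per hour
Combined rate: 1/4 + 1/5 = 9/20 per hour
Time = 1 / (9/20) = 20/9 hours (≈ 2.22 hours)

20/9 hours


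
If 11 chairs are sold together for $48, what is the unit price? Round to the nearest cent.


Total cost: $48
Number of items: 11
Unit price: $48 / 11 = $4.3636... ≈ $4.36

$4.36


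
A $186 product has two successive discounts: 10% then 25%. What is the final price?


First discount:
10% of $186 = $18.60
Price after first discount:
$186 - $18.60 = $167.40
Second discount:
25% of $167.40 = $41.85
Final price:
$167.40 - $41.85 = $125.55

$125.55


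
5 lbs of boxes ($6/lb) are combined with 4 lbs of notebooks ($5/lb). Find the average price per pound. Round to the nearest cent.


Cost of boxes:
5 x $6 = $30
Cost of notebooks:
4 x $5 = $20
Total cost: $30 + $20 = $50
Total weight: 9 lbs
Average: $50 / 9 = $5.5555... ≈ $5.56/lb

$5.56/lb


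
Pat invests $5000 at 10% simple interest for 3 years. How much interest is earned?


Use the formula I = P x R x T / 100
P x R x T = 5000 x 10 x 3 = 150000
I = 150000 / 100 = $1500

$1500


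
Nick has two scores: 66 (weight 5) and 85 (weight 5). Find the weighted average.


Weighted sum:
5 x 66 + 5 x 85 = 755
Total weight:
5 + 5 = 10
Weighted average:
755 / 10 = 75.5

75.5


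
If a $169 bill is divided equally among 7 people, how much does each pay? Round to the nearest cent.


Total bill: $169
Number of people: 7
Each pays: $169 / 7 = $24.1428... ≈ $24.14

$24.14


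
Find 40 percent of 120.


Convert percentage to decimal:
40% = 0.4
Multiply:
120 x 0.4 = 48

48


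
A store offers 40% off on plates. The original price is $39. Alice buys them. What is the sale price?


Calculate the discount amount:
40% of $39 = $15.60
Subtract from original:
$39 - $15.60 = $23.40

$23.40


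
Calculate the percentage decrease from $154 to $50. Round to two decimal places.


Find the absolute change:
|50 - 154| = 104
Divide by original and multiply by 100:
104 / 154 x 100 = 67.5324...% ≈ 67.53%

67.53%


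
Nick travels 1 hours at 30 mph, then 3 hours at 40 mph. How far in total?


Leg 1 distance:
30 x 1 = 30 miles
Leg 2 distance:
40 x 3 = 120 miles
Total distance:
30 + 120 = 150 miles

150 miles


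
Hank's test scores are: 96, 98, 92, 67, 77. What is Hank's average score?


Add the scores:
96 + 98 + 92 + 67 + 77 = 430
Divide by the number of tests:
430 / 5 = 86

86


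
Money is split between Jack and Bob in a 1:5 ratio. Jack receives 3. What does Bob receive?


Find the multiplier:
3 / 1 = 3
Apply to Bob's share:
5 x 3 = 15

15


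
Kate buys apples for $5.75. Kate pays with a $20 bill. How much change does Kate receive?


Start with the amount paid:
$20
Subtract the price:
$20 - $5.75 = $14.25

$14.25


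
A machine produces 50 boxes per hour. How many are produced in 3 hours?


Production rate: 50 boxes per hour
Time: 3 hours
Total: 50 x 3 = 150 boxes

150 boxes


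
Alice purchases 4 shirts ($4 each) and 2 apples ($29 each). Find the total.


Cost of shirts:
4 x $4 = $16
Cost of apples:
2 x $29 = $58
Add both:
$16 + $58 = $74

$74


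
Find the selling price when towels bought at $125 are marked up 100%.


Calculate the markup amount:
100% of $125 = $125
Add to cost:
$125 + $125 = $250

$250


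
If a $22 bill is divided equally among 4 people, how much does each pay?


Total bill: $22
Number of people: 4
Each pays: $22 / 4 = $5.50

$5.50


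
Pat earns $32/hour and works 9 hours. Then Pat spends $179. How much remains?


Calculate earnings:
9 x $32 = $288
Subtract spending:
$288 - $179 = $109

$109


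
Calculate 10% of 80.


Convert percentage to decimal:
10% = 0.1
Multiply:
80 x 0.1 = 8

8


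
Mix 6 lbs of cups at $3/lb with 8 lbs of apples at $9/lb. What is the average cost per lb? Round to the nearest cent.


Cost of cups:
6 x $3 = $18
Cost of apples:
8 x $9 = $72
Total cost: $18 + $72 = $90
Total weight: 14 lbs
Average: $90 / 14 = $6.4285... ≈ $6.43/lb

$6.43/lb


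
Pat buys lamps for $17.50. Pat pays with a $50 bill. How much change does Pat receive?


Start with the amount paid:
$50
Subtract the price:
$50 - $17.50 = $32.50

$32.50


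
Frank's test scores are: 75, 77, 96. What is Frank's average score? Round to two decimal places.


Add the scores:
75 + 77 + 96 = 248
Divide by the number of tests:
248 / 3 = 82.6666... ≈ 82.67

82.67


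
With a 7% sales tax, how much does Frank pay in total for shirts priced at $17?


Calculate the tax:
7% of $17 = $1.19
Add tax to price:
$17 + $1.19 = $18.19

$18.19


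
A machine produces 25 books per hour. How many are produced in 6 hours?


Production rate: 25 books per hour
Time: 6 hours
Total: 25 x 6 = 150 books

150 books


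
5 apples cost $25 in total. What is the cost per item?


Total cost: $25
Number of items: 5
Unit price: $25 / 5 = $5

$5


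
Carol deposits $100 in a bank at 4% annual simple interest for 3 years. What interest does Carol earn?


Use the formula I = P x R x T / 100
P x R x T = 100 x 4 x 3 = 1200
I = 1200 / 100 = $12

$12


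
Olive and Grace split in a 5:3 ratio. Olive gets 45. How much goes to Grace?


Find the multiplier:
45 / 5 = 9
Apply to Grace's share:
3 x 9 = 27

27


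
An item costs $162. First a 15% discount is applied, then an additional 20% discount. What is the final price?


First discount:
15% of $162 = $24.30
Price after first discount:
$162 - $24.30 = $137.70
Second discount:
20% of $137.70 = $27.54
Final price:
$137.70 - $27.54 = $110.16

$110.16


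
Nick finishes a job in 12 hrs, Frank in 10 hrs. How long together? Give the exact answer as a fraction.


Nick's rate: 1/12 of the job per hour
Frank's rate: 1/10 of the job per hour
Combined rate: 1/12 + 1/10 = 11/60 per hour
Time = 1 / (11/60) = 60/11 hours (≈ 5.45 hours)

60/11 hours


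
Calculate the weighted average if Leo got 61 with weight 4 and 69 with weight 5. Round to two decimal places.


Weighted sum:
4 x 61 + 5 x 69 = 589
Total weight:
4 + 5 = 9
Weighted average:
589 / 9 = 65.4444... ≈ 65.44

65.44


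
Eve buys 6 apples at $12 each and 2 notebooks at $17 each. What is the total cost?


Cost of apples:
6 x $12 = $72
Cost of notebooks:
2 x $17 = $34
Add both:
$72 + $34 = $106

$106


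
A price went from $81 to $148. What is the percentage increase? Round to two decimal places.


Find the absolute change:
|148 - 81| = 67
Divide by original and multiply by 100:
67 / 81 x 100 = 82.7160...% ≈ 82.72%

82.72%


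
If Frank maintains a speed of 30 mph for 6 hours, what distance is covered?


Use the formula: distance = speed x time
Speed = 30 mph, Time = 6 hours
30 x 6 = 180 miles

180 miles


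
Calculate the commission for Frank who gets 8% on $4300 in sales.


Convert rate to decimal:
8% = 0.08
Multiply by sales:
$4300 x 0.08 = $344

$344


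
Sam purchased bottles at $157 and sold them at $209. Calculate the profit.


Selling price = $209
Cost price = $157
Profit = selling price - cost price:
Profit = $209 - $157 = $52

$52


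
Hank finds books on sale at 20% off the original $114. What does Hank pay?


Calculate the discount amount:
20% of $114 = $22.80
Subtract from original:
$114 - $22.80 = $91.20

$91.20


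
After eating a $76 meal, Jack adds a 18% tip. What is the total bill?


Calculate the tip:
18% of $76 = $13.68
Add tip to meal cost:
$76 + $13.68 = $89.68

$89.68


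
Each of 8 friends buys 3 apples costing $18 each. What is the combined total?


Cost per person:
3 x $18 = $54
Group total:
8 x $54 = $432

$432


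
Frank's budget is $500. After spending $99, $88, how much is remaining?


Add up expenses:
$99 + $88 = $187
Subtract from budget:
$500 - $187 = $313

$313


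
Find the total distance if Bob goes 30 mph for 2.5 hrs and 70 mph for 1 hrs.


Leg 1 distance:
30 x 2.5 = 75 miles
Leg 2 distance:
70 x 1 = 70 miles
Total distance:
75 + 70 = 145 miles

145 miles


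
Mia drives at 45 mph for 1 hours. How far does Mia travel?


Use the formula: distance = speed x time
Speed = 45 mph, Time = 1 hours
45 x 1 = 45 miles

45 miles


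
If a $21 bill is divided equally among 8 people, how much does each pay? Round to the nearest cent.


Total bill: $21
Number of people: 8
Each pays: $21 / 8 = $2.625 ≈ $2.63

$2.63


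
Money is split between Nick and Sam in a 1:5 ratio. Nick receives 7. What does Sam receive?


Find the multiplier:
7 / 1 = 7
Apply to Sam's share:
5 x 7 = 35

35


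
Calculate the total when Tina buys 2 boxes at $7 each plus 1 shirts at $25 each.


Cost of boxes:
2 x $7 = $14
Cost of shirts:
1 x $25 = $25
Add both:
$14 + $25 = $39

$39


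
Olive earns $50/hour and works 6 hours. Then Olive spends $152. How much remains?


Calculate earnings:
6 x $50 = $300
Subtract spending:
$300 - $152 = $148

$148


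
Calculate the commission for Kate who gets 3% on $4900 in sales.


Convert rate to decimal:
3% = 0.03
Multiply by sales:
$4900 x 0.03 = $147

$147


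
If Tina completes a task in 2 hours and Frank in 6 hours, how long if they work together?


Tina's rate: 1/2 of the job per hour
Frank's rate: 1/6 of the job per hour
Combined rate: 1/2 + 1/6 = 2/3 per hour
Time = 1 / (2/3) = 3/2 = 1.5 hours

1.5 hours


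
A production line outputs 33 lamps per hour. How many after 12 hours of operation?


Production rate: 33 lamps per hour
Time: 12 hours
Total: 33 x 12 = 396 lamps

396 lamps


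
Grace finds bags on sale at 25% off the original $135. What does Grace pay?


Calculate the discount amount:
25% of $135 = $33.75
Subtract from original:
$135 - $33.75 = $101.25

$101.25


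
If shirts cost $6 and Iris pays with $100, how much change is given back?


Start with the amount paid:
$100
Subtract the price:
$100 - $6 = $94

$94


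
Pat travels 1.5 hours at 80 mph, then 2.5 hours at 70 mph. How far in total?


Leg 1 distance:
80 x 1.5 = 120 miles
Leg 2 distance:
70 x 2.5 = 175 miles
Total distance:
120 + 175 = 295 miles

295 miles


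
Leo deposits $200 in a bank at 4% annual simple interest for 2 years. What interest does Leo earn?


Use the formula I = P x R x T / 100
P x R x T = 200 x 4 x 2 = 1600
I = 1600 / 100 = $16

$16


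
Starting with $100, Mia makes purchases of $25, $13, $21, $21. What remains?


Add up expenses:
$25 + $13 + $21 + $21 = $80
Subtract from budget:
$100 - $80 = $20

$20


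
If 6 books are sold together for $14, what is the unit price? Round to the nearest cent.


Total cost: $14
Number of items: 6
Unit price: $14 / 6 = $2.3333... ≈ $2.33

$2.33


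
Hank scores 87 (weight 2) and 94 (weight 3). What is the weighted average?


Weighted sum:
2 x 87 + 3 x 94 = 456
Total weight:
2 + 3 = 5
Weighted average:
456 / 5 = 91.2

91.2


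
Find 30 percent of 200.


Convert percentage to decimal:
30% = 0.3
Multiply:
200 x 0.3 = 60

60


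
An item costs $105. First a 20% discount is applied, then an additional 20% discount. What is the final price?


First discount:
20% of $105 = $21
Price after first discount:
$105 - $21 = $84
Second discount:
20% of $84 = $16.80
Final price:
$84 - $16.80 = $67.20

$67.20


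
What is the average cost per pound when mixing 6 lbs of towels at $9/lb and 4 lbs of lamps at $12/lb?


Cost of towels:
6 x $9 = $54
Cost of lamps:
4 x $12 = $48
Total cost: $54 + $48 = $102
Total weight: 10 lbs
Average: $102 / 10 = $10.20/lb

$10.20/lb


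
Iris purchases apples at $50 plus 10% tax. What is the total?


Calculate the tax:
10% of $50 = $5
Add tax to price:
$50 + $5 = $55

$55


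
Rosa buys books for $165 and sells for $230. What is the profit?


Selling price = $230
Cost price = $165
Profit = selling price - cost price:
Profit = $230 - $165 = $65

$65


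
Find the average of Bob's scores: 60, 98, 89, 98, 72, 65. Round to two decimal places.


Add the scores:
60 + 98 + 89 + 98 + 72 + 65 = 482
Divide by the number of tests:
482 / 6 = 80.3333... ≈ 80.33

80.33


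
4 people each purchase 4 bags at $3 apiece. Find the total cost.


Cost per person:
4 x $3 = $12
Group total:
4 x $12 = $48

$48


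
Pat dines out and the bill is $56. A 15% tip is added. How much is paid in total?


Calculate the tip:
15% of $56 = $8.40
Add tip to meal cost:
$56 + $8.40 = $64.40

$64.40


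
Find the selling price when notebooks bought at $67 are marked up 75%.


Calculate the markup amount:
75% of $67 = $50.25
Add to cost:
$67 + $50.25 = $117.25

$117.25


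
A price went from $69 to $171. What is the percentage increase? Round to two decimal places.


Find the absolute change:
|171 - 69| = 102
Divide by original and multiply by 100:
102 / 69 x 100 = 147.8260...% ≈ 147.83%

147.83%


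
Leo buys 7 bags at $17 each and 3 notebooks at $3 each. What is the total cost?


Cost of bags:
7 x $17 = $119
Cost of notebooks:
3 x $3 = $9
Add both:
$119 + $9 = $128

$128


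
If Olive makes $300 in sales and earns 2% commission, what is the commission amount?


Convert rate to decimal:
2% = 0.02
Multiply by sales:
$300 x 0.02 = $6

$6


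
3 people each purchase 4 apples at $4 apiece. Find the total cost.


Cost per person:
4 x $4 = $16
Group total:
3 x $16 = $48

$48


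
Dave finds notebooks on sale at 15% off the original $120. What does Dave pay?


Calculate the discount amount:
15% of $120 = $18
Subtract from original:
$120 - $18 = $102

$102


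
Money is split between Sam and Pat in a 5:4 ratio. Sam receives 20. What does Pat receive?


Find the multiplier:
20 / 5 = 4
Apply to Pat's share:
4 x 4 = 16

16
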